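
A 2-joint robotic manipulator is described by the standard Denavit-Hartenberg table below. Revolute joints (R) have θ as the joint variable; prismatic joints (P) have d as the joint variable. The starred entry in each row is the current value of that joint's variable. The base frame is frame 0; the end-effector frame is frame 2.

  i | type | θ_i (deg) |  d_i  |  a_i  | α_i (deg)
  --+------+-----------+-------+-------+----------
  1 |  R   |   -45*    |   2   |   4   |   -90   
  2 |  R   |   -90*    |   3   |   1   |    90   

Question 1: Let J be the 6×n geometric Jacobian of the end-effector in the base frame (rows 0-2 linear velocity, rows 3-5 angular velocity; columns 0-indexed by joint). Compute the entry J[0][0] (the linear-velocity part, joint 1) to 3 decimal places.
0.707

axis z_0 = ẑ; lever o_n−o_0 = (4.9497,-0.7071,3.0000)
cross product → J_v[:, 0] = (0.7071,4.9497,-0.0000)
J_ω[:, 0] = z_0
entry J[0][0] = 0.7071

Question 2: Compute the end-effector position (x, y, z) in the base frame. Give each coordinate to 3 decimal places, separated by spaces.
4.950 -0.707 3.000

after link 1: o_1 = (2.8284, -2.8284, 2.0000)
after link 2: o_2 = (4.9497, -0.7071, 3.0000)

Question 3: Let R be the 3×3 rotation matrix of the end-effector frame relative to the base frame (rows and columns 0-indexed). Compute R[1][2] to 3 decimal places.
0.707

End-effector z-axis (col 2 of R) = (-0.7071,0.7071,0.0000)
R[1][2] = 0.7071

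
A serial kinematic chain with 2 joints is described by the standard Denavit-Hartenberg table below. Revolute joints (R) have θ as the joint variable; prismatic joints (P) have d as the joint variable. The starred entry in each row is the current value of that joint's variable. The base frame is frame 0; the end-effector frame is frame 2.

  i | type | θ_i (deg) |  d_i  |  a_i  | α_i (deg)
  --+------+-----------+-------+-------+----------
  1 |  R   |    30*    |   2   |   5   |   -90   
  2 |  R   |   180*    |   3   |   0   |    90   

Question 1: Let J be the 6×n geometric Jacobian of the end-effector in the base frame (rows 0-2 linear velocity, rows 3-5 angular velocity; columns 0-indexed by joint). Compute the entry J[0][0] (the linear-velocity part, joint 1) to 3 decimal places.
-5.098

axis z_0 = ẑ; lever o_n−o_0 = (2.8301,5.0981,2.0000)
cross product → J_v[:, 0] = (-5.0981,2.8301,0.0000)
J_ω[:, 0] = z_0
entry J[0][0] = -5.0981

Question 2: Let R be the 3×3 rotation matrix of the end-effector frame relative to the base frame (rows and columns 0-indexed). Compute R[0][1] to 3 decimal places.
End-effector y-axis (col 1 of R) = (-0.5000,0.8660,0.0000)
R[0][1] = -0.5000

-0.500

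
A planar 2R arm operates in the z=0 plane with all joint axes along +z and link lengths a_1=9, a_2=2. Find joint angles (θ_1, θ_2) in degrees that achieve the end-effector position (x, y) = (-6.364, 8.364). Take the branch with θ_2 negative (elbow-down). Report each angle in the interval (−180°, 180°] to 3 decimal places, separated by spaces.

135.000 -44.997

cos θ_2 = (110.4570−9²−2²)/(2·9·2) = 0.7071; θ_2 = -44.9974° (elbow-down)
β = atan2(8.3640,-6.3640) = 127.2668°; ψ = atan2(-1.4141,10.4143) = -7.7329°
θ_1 = β − ψ = 134.9996°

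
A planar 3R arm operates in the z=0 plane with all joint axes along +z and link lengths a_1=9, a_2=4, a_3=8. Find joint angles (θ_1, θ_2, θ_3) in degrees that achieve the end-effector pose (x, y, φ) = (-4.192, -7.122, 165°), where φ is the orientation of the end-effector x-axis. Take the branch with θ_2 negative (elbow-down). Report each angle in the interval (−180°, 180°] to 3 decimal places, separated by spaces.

wrist centre = target − a_3·(cos φ, sin φ) = (3.5354, -9.1926)
cos θ_2 = (97.0021−9²−4²)/(2·9·4) = 0.0000; θ_2 = -89.9983° (elbow-down)
β = atan2(-9.1926,3.5354) = -68.9635°; ψ = atan2(-4.0000,9.0001) = -23.9622°
θ_1 = β − ψ = -45.0013°
θ_3 = φ − θ_1 − θ_2 = -60.0004° (wrapped to (-180°,180°])

-45.001 -89.998 -60.000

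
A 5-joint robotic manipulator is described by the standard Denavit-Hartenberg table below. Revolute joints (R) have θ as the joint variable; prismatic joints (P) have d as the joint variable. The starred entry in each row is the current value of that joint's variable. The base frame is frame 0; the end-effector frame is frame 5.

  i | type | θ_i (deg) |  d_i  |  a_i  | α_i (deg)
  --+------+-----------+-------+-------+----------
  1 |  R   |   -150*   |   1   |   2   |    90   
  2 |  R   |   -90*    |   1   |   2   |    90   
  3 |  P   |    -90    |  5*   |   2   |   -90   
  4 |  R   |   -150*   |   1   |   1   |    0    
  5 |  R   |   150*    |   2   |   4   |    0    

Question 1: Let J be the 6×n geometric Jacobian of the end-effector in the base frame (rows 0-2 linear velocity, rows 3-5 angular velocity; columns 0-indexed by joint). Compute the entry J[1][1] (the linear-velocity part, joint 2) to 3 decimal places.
axis z_1 = (-0.5000,0.8660,0.0000); lever o_n−o_1 = (6.8301,-0.8301,-5.0000)
cross product → J_v[:, 1] = (-4.3301,-2.5000,-5.5000)
J_ω[:, 1] = z_1
entry J[1][1] = -2.5000

-2.500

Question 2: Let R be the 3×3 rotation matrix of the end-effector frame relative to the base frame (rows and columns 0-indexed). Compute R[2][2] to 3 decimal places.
-1.000

End-effector z-axis (col 2 of R) = (-0.0000,0.0000,-1.0000)
R[2][2] = -1.0000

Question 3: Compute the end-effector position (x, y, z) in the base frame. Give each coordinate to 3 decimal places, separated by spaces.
5.098 -1.830 -4.000

after link 1: o_1 = (-1.7321, -1.0000, 1.0000)
after link 2: o_2 = (-2.2321, -0.1340, -1.0000)
after link 3: o_3 = (3.0981, 0.6340, -1.0000)
after link 4: o_4 = (3.0981, 1.6340, -2.0000)
after link 5: o_5 = (5.0981, -1.8301, -4.0000)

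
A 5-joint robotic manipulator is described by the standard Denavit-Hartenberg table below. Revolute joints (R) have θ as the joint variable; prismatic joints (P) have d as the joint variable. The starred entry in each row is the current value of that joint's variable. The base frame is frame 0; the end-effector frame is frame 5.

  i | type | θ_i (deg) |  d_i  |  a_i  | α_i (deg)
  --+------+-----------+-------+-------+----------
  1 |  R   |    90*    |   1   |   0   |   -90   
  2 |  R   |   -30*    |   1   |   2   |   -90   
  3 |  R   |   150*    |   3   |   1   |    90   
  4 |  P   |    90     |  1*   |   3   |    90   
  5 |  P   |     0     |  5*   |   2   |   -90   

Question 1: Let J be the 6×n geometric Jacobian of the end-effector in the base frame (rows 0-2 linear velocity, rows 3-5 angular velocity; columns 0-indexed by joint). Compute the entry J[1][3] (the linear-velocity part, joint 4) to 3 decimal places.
0.433

prismatic axis z_3 = (0.8660,0.4330,0.2500)
J_v[:, 3] = z_3; J_ω[:, 3] = (0,0,0)
entry J[1][3] = 0.4330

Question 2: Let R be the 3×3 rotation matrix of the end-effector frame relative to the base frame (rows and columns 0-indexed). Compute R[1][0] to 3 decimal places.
End-effector x-axis (col 0 of R) = (-0.0000,0.5000,-0.8660)
R[1][0] = 0.5000

0.500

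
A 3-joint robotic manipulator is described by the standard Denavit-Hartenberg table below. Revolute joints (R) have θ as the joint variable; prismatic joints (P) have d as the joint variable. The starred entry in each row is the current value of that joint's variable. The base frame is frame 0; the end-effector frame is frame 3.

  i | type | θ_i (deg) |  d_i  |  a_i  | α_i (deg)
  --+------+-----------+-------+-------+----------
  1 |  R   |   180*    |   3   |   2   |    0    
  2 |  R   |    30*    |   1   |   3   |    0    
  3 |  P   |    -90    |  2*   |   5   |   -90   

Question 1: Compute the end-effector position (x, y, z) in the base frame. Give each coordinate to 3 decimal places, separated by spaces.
-7.098 2.830 6.000

after link 1: o_1 = (-2.0000, 0.0000, 3.0000)
after link 2: o_2 = (-4.5981, -1.5000, 4.0000)
after link 3: o_3 = (-7.0981, 2.8301, 6.0000)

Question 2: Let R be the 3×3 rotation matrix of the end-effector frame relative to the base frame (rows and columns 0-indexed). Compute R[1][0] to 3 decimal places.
End-effector x-axis (col 0 of R) = (-0.5000,0.8660,0.0000)
R[1][0] = 0.8660

0.866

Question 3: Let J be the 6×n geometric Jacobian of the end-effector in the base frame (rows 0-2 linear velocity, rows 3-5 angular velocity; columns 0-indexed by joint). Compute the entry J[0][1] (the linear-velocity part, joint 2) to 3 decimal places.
-2.830

axis z_1 = (0.0000,0.0000,1.0000); lever o_n−o_1 = (-5.0981,2.8301,3.0000)
cross product → J_v[:, 1] = (-2.8301,-5.0981,0.0000)
J_ω[:, 1] = z_1
entry J[0][1] = -2.8301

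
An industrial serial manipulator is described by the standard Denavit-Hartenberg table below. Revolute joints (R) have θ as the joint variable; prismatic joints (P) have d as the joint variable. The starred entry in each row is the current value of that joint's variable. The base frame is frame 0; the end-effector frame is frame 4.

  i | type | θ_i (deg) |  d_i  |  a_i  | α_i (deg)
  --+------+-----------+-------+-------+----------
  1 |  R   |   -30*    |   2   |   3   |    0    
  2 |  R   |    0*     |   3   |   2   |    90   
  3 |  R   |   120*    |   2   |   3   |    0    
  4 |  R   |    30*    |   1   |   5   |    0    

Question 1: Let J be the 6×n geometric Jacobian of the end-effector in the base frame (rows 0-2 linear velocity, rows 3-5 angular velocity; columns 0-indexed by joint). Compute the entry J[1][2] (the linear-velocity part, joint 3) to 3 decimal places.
axis z_2 = (-0.5000,-0.8660,0.0000); lever o_n−o_2 = (-6.5490,0.3170,5.0981)
cross product → J_v[:, 2] = (-4.4151,2.5490,-5.8301)
J_ω[:, 2] = z_2
entry J[1][2] = 2.5490

2.549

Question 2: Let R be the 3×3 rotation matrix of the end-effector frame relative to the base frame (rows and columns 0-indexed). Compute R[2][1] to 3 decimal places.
-0.866

End-effector y-axis (col 1 of R) = (-0.4330,0.2500,-0.8660)
R[2][1] = -0.8660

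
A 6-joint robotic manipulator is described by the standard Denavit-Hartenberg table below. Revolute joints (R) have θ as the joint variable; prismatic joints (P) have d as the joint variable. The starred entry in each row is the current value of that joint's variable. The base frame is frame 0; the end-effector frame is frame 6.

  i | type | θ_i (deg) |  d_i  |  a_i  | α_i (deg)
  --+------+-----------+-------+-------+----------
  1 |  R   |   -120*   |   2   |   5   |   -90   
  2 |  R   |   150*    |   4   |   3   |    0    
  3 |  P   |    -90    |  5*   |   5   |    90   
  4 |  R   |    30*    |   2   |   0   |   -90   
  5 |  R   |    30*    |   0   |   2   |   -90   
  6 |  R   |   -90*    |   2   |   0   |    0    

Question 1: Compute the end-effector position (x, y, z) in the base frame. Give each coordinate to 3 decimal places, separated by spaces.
after link 1: o_1 = (-2.5000, -4.3301, 2.0000)
after link 2: o_2 = (2.2631, -4.0801, 0.5000)
after link 3: o_3 = (5.3433, -8.7452, -3.8301)
after link 4: o_4 = (4.4772, -10.2452, -2.8301)
after link 5: o_5 = (5.2853, -10.5777, -4.6292)
after link 6: o_6 = (5.8187, -8.6537, -4.7452)

5.819 -8.654 -4.745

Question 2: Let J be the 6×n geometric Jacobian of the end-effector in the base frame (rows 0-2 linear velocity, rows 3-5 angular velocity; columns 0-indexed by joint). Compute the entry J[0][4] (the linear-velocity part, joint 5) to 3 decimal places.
axis z_4 = (0.8750,-0.2165,0.4330); lever o_n−o_4 = (1.3415,1.5915,-1.9151)
cross product → J_v[:, 4] = (-0.2745,2.2566,1.6830)
J_ω[:, 4] = z_4
entry J[0][4] = -0.2745

-0.275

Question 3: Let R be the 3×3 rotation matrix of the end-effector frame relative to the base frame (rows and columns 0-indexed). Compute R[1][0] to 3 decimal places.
End-effector x-axis (col 0 of R) = (0.8750,-0.2165,0.4330)
R[1][0] = -0.2165

-0.217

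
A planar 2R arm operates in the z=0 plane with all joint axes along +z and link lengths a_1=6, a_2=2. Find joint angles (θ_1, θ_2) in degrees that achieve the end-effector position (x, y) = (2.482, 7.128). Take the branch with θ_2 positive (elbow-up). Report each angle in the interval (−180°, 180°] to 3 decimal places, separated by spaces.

60.001 45.006

cos θ_2 = (56.9687−6²−2²)/(2·6·2) = 0.7070; θ_2 = 45.0063° (elbow-up)
β = atan2(7.1280,2.4820) = 70.8017°; ψ = atan2(1.4144,7.4141) = 10.8005°
θ_1 = β − ψ = 60.0012°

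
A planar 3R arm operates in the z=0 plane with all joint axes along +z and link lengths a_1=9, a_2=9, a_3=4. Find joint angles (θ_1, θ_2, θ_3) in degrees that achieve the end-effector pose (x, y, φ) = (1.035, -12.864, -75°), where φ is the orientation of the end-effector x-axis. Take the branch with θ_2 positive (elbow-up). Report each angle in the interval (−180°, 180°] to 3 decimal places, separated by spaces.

-150.001 119.998 -44.997

wrist centre = target − a_3·(cos φ, sin φ) = (-0.0003, -9.0003)
cos θ_2 = (81.0053−9²−9²)/(2·9·9) = -0.5000; θ_2 = 119.9978° (elbow-up)
β = atan2(-9.0003,-0.0003) = -90.0018°; ψ = atan2(7.7944,4.5003) = 59.9989°
θ_1 = β − ψ = -150.0007°
θ_3 = φ − θ_1 − θ_2 = -44.9972° (wrapped to (-180°,180°])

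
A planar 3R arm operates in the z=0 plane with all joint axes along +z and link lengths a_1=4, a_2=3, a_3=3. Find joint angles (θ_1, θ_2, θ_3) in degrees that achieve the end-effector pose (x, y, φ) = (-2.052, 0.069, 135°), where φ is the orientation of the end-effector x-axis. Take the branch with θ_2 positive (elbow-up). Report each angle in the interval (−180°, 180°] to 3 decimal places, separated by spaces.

wrist centre = target − a_3·(cos φ, sin φ) = (0.0693, -2.0523)
cos θ_2 = (4.2168−4²−3²)/(2·4·3) = -0.8660; θ_2 = 149.9932° (elbow-up)
β = atan2(-2.0523,0.0693) = -88.0655°; ψ = atan2(1.5003,1.4021) = 46.9379°
θ_1 = β − ψ = -135.0034°
θ_3 = φ − θ_1 − θ_2 = 120.0103° (wrapped to (-180°,180°])

-135.003 149.993 120.010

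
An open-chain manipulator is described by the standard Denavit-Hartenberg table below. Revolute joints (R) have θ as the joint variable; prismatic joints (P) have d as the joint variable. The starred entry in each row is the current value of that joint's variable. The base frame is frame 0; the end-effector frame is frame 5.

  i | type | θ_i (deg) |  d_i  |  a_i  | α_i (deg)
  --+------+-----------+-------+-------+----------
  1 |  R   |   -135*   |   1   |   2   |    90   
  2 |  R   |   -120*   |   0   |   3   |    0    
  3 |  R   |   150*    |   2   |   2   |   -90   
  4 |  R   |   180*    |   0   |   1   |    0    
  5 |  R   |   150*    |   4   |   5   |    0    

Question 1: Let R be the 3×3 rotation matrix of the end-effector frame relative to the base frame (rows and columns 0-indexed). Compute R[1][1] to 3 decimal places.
-0.919

End-effector y-axis (col 1 of R) = (0.3062,-0.9186,0.2500)
R[1][1] = -0.9186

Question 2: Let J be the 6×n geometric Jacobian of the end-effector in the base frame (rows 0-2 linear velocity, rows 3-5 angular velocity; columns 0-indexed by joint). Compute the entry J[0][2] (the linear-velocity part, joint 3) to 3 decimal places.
4.334

axis z_2 = (-0.7071,0.7071,0.0000); lever o_n−o_2 = (-5.0318,1.3322,6.1292)
cross product → J_v[:, 2] = (4.3340,4.3340,2.6160)
J_ω[:, 2] = z_2
entry J[0][2] = 4.3340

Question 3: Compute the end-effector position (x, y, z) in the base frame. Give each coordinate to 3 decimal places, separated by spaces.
after link 1: o_1 = (-1.4142, -1.4142, 1.0000)
after link 2: o_2 = (-0.3536, -0.3536, -1.5981)
after link 3: o_3 = (-2.9925, -0.1641, -0.5981)
after link 4: o_4 = (-2.3801, 0.4483, -1.0981)
after link 5: o_5 = (-5.3853, 0.9786, 4.5311)

-5.385 0.979 4.531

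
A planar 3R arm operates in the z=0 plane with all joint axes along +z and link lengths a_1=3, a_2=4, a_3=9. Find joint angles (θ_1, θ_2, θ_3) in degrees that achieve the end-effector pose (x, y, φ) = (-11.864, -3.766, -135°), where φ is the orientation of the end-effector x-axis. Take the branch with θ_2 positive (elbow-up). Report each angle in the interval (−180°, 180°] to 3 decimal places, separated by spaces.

wrist centre = target − a_3·(cos φ, sin φ) = (-5.5000, 2.5980)
cos θ_2 = (36.9998−3²−4²)/(2·3·4) = 0.5000; θ_2 = 60.0005° (elbow-up)
β = atan2(2.5980,-5.5000) = 154.7161°; ψ = atan2(3.4641,5.0000) = 34.7153°
θ_1 = β − ψ = 120.0009°
θ_3 = φ − θ_1 − θ_2 = 44.9987° (wrapped to (-180°,180°])

120.001 60.000 44.999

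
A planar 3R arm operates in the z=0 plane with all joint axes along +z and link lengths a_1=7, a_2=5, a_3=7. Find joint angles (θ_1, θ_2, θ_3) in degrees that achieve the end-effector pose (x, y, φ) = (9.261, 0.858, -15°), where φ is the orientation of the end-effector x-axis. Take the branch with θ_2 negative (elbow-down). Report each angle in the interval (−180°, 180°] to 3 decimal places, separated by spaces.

wrist centre = target − a_3·(cos φ, sin φ) = (2.4995, 2.6697)
cos θ_2 = (13.3751−7²−5²)/(2·7·5) = -0.8661; θ_2 = -150.0052° (elbow-down)
β = atan2(2.6697,2.4995) = 46.8860°; ψ = atan2(-2.4996,2.6696) = -43.1160°
θ_1 = β − ψ = 90.0020°
θ_3 = φ − θ_1 − θ_2 = 45.0032° (wrapped to (-180°,180°])

90.002 -150.005 45.003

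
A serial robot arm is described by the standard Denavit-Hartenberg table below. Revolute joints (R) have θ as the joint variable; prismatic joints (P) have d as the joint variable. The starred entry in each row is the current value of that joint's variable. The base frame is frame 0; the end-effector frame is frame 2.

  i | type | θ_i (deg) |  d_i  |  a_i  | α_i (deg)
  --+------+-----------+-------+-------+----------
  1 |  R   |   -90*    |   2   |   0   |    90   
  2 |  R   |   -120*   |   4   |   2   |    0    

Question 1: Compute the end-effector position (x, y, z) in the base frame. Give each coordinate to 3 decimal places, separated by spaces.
-4.000 1.000 0.268

after link 1: o_1 = (0.0000, 0.0000, 2.0000)
after link 2: o_2 = (-4.0000, 1.0000, 0.2679)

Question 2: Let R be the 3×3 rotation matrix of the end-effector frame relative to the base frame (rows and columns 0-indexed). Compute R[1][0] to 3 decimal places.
0.500

End-effector x-axis (col 0 of R) = (-0.0000,0.5000,-0.8660)
R[1][0] = 0.5000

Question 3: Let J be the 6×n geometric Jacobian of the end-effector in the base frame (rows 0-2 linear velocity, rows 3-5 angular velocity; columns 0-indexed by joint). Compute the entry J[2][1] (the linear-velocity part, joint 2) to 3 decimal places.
-1.000

axis z_1 = (-1.0000,-0.0000,0.0000); lever o_n−o_1 = (-4.0000,1.0000,-1.7321)
cross product → J_v[:, 1] = (0.0000,-1.7321,-1.0000)
J_ω[:, 1] = z_1
entry J[2][1] = -1.0000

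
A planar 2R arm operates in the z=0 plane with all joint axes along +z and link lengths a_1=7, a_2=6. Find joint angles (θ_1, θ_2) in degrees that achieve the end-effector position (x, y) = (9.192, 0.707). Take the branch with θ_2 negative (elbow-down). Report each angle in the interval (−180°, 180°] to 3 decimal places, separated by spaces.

45.002 -90.005

cos θ_2 = (84.9927−7²−6²)/(2·7·6) = -0.0001; θ_2 = -90.0050° (elbow-down)
β = atan2(0.7070,9.1920) = 4.3982°; ψ = atan2(-6.0000,6.9995) = -40.6034°
θ_1 = β − ψ = 45.0016°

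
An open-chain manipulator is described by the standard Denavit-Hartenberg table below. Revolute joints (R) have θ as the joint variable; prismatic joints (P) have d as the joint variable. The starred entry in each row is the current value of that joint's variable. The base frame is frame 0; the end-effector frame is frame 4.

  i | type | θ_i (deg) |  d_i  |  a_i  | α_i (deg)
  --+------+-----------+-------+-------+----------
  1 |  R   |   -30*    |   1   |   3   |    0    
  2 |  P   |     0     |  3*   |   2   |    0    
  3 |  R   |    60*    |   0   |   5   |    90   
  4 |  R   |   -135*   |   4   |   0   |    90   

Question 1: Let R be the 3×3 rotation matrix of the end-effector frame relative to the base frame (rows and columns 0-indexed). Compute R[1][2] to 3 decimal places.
-0.354

End-effector z-axis (col 2 of R) = (-0.6124,-0.3536,0.7071)
R[1][2] = -0.3536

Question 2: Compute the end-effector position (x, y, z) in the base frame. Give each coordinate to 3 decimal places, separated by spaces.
after link 1: o_1 = (2.5981, -1.5000, 1.0000)
after link 2: o_2 = (4.3301, -2.5000, 4.0000)
after link 3: o_3 = (8.6603, 0.0000, 4.0000)
after link 4: o_4 = (10.6603, -3.4641, 4.0000)

10.660 -3.464 4.000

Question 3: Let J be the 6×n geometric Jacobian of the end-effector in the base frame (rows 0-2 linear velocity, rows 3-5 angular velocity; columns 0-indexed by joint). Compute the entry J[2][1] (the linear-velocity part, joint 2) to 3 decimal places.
1.000

prismatic axis z_1 = (0.0000,0.0000,1.0000)
J_v[:, 1] = z_1; J_ω[:, 1] = (0,0,0)
entry J[2][1] = 1.0000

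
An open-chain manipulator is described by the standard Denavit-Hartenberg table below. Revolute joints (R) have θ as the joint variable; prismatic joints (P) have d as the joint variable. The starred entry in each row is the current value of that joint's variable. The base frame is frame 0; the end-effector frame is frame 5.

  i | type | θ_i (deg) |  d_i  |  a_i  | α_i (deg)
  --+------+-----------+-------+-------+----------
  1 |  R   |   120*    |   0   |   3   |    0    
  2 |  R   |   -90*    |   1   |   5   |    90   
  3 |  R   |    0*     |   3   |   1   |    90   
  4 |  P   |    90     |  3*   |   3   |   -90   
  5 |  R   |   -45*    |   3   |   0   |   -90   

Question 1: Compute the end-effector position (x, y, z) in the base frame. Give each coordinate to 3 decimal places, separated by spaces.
after link 1: o_1 = (-1.5000, 2.5981, 0.0000)
after link 2: o_2 = (2.8301, 5.0981, 1.0000)
after link 3: o_3 = (5.1962, 3.0000, 1.0000)
after link 4: o_4 = (6.6962, 0.4019, -2.0000)
after link 5: o_5 = (4.0981, -1.0981, -2.0000)

4.098 -1.098 -2.000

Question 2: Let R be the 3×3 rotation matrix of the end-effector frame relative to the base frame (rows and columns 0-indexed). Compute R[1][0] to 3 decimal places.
-0.612

End-effector x-axis (col 0 of R) = (0.3536,-0.6124,-0.7071)
R[1][0] = -0.6124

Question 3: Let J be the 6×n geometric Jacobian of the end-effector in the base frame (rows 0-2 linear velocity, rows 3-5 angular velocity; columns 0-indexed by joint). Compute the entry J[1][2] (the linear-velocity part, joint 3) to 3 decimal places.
1.500

axis z_2 = (0.5000,-0.8660,0.0000); lever o_n−o_2 = (1.2679,-6.1962,-3.0000)
cross product → J_v[:, 2] = (2.5981,1.5000,-2.0000)
J_ω[:, 2] = z_2
entry J[1][2] = 1.5000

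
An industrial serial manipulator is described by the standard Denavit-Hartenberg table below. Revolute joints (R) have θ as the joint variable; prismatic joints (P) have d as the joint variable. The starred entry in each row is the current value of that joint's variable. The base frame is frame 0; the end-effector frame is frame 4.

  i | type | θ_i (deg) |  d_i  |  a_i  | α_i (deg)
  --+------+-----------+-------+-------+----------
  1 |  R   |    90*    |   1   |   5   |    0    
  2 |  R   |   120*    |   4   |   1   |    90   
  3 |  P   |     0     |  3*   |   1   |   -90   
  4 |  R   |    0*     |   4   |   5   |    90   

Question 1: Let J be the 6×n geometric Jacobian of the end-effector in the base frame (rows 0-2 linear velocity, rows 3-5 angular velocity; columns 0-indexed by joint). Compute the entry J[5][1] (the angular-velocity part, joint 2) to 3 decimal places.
1.000

axis z_1 = (0.0000,0.0000,1.0000); lever o_n−o_1 = (-7.5622,-0.9019,8.0000)
cross product → J_v[:, 1] = (0.9019,-7.5622,0.0000)
J_ω[:, 1] = z_1
entry J[5][1] = 1.0000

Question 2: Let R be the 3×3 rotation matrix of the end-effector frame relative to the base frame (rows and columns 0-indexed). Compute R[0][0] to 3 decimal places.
End-effector x-axis (col 0 of R) = (-0.8660,-0.5000,0.0000)
R[0][0] = -0.8660

-0.866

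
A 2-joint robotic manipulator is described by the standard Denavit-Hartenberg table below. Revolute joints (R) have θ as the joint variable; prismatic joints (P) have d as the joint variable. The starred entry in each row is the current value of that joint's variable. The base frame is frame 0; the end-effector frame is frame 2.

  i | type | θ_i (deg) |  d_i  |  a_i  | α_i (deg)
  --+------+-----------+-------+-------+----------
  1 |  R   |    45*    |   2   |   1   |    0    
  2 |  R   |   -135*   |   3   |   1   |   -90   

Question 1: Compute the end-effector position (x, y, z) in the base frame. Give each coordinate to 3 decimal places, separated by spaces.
after link 1: o_1 = (0.7071, 0.7071, 2.0000)
after link 2: o_2 = (0.7071, -0.2929, 5.0000)

0.707 -0.293 5.000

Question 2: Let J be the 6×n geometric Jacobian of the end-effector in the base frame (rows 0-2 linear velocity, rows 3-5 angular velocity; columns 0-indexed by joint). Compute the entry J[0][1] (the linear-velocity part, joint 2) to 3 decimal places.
1.000

axis z_1 = (0.0000,0.0000,1.0000); lever o_n−o_1 = (0.0000,-1.0000,3.0000)
cross product → J_v[:, 1] = (1.0000,0.0000,-0.0000)
J_ω[:, 1] = z_1
entry J[0][1] = 1.0000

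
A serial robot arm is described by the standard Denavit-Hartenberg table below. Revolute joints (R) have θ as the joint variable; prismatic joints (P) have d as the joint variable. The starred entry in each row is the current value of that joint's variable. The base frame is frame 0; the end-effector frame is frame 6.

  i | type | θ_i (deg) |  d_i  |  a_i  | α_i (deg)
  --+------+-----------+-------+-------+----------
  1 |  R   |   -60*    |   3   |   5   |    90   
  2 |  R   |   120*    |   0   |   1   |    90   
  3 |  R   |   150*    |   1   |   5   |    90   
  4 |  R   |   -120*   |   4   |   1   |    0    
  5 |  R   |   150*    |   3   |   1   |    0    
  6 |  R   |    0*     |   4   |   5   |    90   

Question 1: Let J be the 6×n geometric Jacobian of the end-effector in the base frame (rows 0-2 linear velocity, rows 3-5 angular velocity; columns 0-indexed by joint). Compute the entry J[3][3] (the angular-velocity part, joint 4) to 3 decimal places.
-0.875

axis z_3 = (-0.8750,-0.2165,0.4330); lever o_n−o_3 = (-9.7177,-6.9171,2.3080)
cross product → J_v[:, 3] = (2.4955,-2.1884,3.9486)
J_ω[:, 3] = z_3
entry J[3][3] = -0.8750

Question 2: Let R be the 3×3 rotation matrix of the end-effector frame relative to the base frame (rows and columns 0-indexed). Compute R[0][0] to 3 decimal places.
0.029

End-effector x-axis (col 0 of R) = (0.0290,-0.9163,-0.3995)
R[0][0] = 0.0290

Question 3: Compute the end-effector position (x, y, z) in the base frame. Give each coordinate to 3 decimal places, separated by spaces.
-8.117 -14.689 2.924

after link 1: o_1 = (2.5000, -4.3301, 3.0000)
after link 2: o_2 = (2.2500, -3.8971, 3.8660)
after link 3: o_3 = (1.6005, -7.7721, 0.6160)
after link 4: o_4 = (-2.1663, -7.6761, 2.2901)
after link 5: o_5 = (-4.7623, -9.2419, 3.1896)
after link 6: o_6 = (-8.1172, -14.6893, 2.9240)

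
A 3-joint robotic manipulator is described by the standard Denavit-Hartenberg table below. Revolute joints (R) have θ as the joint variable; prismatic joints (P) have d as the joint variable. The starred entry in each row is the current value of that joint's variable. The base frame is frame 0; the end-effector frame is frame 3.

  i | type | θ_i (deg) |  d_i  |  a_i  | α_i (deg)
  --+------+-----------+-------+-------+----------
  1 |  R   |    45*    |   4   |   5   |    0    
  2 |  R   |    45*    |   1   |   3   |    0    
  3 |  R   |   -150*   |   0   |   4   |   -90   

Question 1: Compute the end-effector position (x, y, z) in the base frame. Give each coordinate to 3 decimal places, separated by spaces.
after link 1: o_1 = (3.5355, 3.5355, 4.0000)
after link 2: o_2 = (3.5355, 6.5355, 5.0000)
after link 3: o_3 = (5.5355, 3.0714, 5.0000)

5.536 3.071 5.000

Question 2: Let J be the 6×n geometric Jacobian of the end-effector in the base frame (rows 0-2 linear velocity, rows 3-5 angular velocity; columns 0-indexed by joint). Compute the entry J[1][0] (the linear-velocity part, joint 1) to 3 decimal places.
axis z_0 = ẑ; lever o_n−o_0 = (5.5355,3.0714,5.0000)
cross product → J_v[:, 0] = (-3.0714,5.5355,0.0000)
J_ω[:, 0] = z_0
entry J[1][0] = 5.5355

5.536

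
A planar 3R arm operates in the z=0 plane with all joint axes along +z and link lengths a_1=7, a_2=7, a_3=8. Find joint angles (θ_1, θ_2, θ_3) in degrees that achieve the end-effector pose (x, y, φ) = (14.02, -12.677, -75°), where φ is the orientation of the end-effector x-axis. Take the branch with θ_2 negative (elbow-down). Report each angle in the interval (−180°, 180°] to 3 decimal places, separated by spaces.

wrist centre = target − a_3·(cos φ, sin φ) = (11.9494, -4.9496)
cos θ_2 = (167.2878−7²−7²)/(2·7·7) = 0.7070; θ_2 = -45.0072° (elbow-down)
β = atan2(-4.9496,11.9494) = -22.4999°; ψ = atan2(-4.9504,11.9491) = -22.5036°
θ_1 = β − ψ = 0.0037°
θ_3 = φ − θ_1 − θ_2 = -29.9965° (wrapped to (-180°,180°])

0.004 -45.007 -29.997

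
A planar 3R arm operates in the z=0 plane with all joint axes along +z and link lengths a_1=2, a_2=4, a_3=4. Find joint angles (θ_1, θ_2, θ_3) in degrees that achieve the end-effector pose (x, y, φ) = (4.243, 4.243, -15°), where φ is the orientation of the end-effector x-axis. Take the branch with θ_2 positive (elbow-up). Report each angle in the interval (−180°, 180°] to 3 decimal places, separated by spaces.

45.008 59.983 -119.992

wrist centre = target − a_3·(cos φ, sin φ) = (0.3793, 5.2783)
cos θ_2 = (28.0041−2²−4²)/(2·2·4) = 0.5003; θ_2 = 59.9832° (elbow-up)
β = atan2(5.2783,0.3793) = 85.8898°; ψ = atan2(3.4635,4.0010) = 40.8814°
θ_1 = β − ψ = 45.0084°
θ_3 = φ − θ_1 − θ_2 = -119.9916° (wrapped to (-180°,180°])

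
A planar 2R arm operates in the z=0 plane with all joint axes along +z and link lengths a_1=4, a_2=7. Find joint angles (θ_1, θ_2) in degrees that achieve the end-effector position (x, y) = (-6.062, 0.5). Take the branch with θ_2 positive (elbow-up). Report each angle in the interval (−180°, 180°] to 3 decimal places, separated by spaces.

cos θ_2 = (36.9978−4²−7²)/(2·4·7) = -0.5000; θ_2 = 120.0025° (elbow-up)
β = atan2(0.5000,-6.0620) = 175.2849°; ψ = atan2(6.0620,0.4997) = 85.2874°
θ_1 = β − ψ = 89.9975°

89.997 120.003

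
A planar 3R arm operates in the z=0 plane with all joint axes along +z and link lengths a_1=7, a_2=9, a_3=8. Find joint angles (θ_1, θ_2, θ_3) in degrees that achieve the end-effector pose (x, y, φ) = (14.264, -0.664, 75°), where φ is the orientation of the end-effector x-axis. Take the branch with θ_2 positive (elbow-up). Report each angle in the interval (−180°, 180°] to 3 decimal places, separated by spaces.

-59.999 45.000 89.999

wrist centre = target − a_3·(cos φ, sin φ) = (12.1934, -8.3914)
cos θ_2 = (219.0959−7²−9²)/(2·7·9) = 0.7071; θ_2 = 44.9997° (elbow-up)
β = atan2(-8.3914,12.1934) = -34.5354°; ψ = atan2(6.3639,13.3640) = 25.4638°
θ_1 = β − ψ = -59.9991°
θ_3 = φ − θ_1 − θ_2 = 89.9994° (wrapped to (-180°,180°])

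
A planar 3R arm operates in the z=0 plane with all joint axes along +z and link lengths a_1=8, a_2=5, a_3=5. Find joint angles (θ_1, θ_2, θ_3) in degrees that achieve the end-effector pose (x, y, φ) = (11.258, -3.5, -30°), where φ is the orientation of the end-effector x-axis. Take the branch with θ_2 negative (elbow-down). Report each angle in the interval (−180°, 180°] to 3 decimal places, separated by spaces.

wrist centre = target − a_3·(cos φ, sin φ) = (6.9279, -1.0000)
cos θ_2 = (48.9954−8²−5²)/(2·8·5) = -0.5001; θ_2 = -120.0038° (elbow-down)
β = atan2(-1.0000,6.9279) = -8.2136°; ψ = atan2(-4.3300,5.4997) = -38.2136°
θ_1 = β − ψ = 30.0000°
θ_3 = φ − θ_1 − θ_2 = 60.0038° (wrapped to (-180°,180°])

30.000 -120.004 60.004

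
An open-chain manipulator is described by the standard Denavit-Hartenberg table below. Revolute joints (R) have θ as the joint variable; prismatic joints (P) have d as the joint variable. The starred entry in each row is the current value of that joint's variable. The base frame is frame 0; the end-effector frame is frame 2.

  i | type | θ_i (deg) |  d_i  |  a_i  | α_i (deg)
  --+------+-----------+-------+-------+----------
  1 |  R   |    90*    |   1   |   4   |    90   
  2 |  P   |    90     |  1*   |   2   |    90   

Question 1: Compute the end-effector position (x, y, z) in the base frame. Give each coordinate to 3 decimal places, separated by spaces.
after link 1: o_1 = (0.0000, 4.0000, 1.0000)
after link 2: o_2 = (1.0000, 4.0000, 3.0000)

1.000 4.000 3.000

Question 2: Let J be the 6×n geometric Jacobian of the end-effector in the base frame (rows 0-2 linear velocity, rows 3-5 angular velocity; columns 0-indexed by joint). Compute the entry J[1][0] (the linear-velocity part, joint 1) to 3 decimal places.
axis z_0 = ẑ; lever o_n−o_0 = (1.0000,4.0000,3.0000)
cross product → J_v[:, 0] = (-4.0000,1.0000,0.0000)
J_ω[:, 0] = z_0
entry J[1][0] = 1.0000

1.000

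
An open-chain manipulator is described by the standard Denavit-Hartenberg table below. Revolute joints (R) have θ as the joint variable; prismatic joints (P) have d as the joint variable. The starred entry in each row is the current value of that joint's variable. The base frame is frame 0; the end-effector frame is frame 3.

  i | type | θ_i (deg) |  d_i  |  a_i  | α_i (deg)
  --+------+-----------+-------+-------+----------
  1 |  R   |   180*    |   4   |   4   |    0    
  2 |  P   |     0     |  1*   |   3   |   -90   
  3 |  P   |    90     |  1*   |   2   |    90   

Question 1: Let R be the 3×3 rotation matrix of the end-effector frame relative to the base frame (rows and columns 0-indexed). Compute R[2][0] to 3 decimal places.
End-effector x-axis (col 0 of R) = (-0.0000,-0.0000,-1.0000)
R[2][0] = -1.0000

-1.000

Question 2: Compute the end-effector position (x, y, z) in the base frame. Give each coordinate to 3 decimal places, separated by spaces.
after link 1: o_1 = (-4.0000, 0.0000, 4.0000)
after link 2: o_2 = (-7.0000, 0.0000, 5.0000)
after link 3: o_3 = (-7.0000, -1.0000, 3.0000)

-7.000 -1.000 3.000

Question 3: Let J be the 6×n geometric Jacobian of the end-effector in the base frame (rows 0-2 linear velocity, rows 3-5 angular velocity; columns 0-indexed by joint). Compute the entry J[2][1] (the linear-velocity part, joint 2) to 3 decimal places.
prismatic axis z_1 = (0.0000,0.0000,1.0000)
J_v[:, 1] = z_1; J_ω[:, 1] = (0,0,0)
entry J[2][1] = 1.0000

1.000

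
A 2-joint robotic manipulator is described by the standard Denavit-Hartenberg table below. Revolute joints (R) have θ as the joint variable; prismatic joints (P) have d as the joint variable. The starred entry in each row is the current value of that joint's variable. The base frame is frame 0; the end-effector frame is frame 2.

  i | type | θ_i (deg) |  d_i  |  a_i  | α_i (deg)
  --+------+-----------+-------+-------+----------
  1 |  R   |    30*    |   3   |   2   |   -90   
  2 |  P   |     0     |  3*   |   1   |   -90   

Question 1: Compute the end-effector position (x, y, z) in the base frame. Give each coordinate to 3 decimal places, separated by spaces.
after link 1: o_1 = (1.7321, 1.0000, 3.0000)
after link 2: o_2 = (1.0981, 4.0981, 3.0000)

1.098 4.098 3.000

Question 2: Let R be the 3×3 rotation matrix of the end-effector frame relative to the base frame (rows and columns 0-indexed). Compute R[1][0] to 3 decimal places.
End-effector x-axis (col 0 of R) = (0.8660,0.5000,0.0000)
R[1][0] = 0.5000

0.500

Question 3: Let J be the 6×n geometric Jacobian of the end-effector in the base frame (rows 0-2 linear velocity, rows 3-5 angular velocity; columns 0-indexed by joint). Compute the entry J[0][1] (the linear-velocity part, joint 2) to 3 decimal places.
prismatic axis z_1 = (-0.5000,0.8660,0.0000)
J_v[:, 1] = z_1; J_ω[:, 1] = (0,0,0)
entry J[0][1] = -0.5000

-0.500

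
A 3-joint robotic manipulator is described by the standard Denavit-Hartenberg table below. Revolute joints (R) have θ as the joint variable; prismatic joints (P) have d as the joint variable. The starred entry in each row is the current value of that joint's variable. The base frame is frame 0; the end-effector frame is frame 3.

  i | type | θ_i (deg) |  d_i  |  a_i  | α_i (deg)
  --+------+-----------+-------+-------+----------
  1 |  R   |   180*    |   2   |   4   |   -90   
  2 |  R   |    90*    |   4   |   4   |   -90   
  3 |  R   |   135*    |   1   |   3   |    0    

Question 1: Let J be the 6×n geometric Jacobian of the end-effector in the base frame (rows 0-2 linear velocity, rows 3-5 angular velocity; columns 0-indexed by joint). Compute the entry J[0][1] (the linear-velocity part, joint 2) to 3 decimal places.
1.879

axis z_1 = (-0.0000,-1.0000,0.0000); lever o_n−o_1 = (1.0000,-1.8787,-1.8787)
cross product → J_v[:, 1] = (1.8787,-0.0000,1.0000)
J_ω[:, 1] = z_1
entry J[0][1] = 1.8787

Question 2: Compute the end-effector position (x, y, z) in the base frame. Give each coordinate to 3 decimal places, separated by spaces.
-3.000 -1.879 0.121

after link 1: o_1 = (-4.0000, 0.0000, 2.0000)
after link 2: o_2 = (-4.0000, -4.0000, -2.0000)
after link 3: o_3 = (-3.0000, -1.8787, 0.1213)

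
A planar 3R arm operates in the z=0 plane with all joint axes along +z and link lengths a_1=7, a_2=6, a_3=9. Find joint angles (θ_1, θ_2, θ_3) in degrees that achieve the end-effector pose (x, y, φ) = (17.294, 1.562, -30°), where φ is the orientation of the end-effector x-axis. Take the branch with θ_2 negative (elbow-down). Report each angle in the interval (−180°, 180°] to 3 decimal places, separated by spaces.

60.002 -60.005 -29.997

wrist centre = target − a_3·(cos φ, sin φ) = (9.4998, 6.0620)
cos θ_2 = (126.9935−7²−6²)/(2·7·6) = 0.4999; θ_2 = -60.0051° (elbow-down)
β = atan2(6.0620,9.4998) = 32.5428°; ψ = atan2(-5.1964,9.9995) = -27.4594°
θ_1 = β − ψ = 60.0022°
θ_3 = φ − θ_1 − θ_2 = -29.9970° (wrapped to (-180°,180°])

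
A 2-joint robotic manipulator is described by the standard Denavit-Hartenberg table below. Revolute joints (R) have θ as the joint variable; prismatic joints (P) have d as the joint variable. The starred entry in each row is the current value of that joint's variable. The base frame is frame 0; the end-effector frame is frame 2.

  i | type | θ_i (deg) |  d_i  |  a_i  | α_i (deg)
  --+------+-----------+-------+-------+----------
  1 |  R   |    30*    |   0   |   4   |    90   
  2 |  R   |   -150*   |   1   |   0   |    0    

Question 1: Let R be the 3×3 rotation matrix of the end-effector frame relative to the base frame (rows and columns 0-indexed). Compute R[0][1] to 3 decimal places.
0.433

End-effector y-axis (col 1 of R) = (0.4330,0.2500,-0.8660)
R[0][1] = 0.4330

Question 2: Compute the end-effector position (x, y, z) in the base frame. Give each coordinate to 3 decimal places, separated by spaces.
3.964 1.134 0.000

after link 1: o_1 = (3.4641, 2.0000, 0.0000)
after link 2: o_2 = (3.9641, 1.1340, 0.0000)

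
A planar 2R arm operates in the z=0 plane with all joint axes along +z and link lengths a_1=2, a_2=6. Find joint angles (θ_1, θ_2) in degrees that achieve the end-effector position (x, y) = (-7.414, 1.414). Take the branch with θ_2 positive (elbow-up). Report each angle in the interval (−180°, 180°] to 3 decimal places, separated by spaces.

cos θ_2 = (56.9668−2²−6²)/(2·2·6) = 0.7069; θ_2 = 45.0127° (elbow-up)
β = atan2(1.4140,-7.4140) = 169.2022°; ψ = atan2(4.2436,6.2417) = 34.2109°
θ_1 = β − ψ = 134.9913°

134.991 45.013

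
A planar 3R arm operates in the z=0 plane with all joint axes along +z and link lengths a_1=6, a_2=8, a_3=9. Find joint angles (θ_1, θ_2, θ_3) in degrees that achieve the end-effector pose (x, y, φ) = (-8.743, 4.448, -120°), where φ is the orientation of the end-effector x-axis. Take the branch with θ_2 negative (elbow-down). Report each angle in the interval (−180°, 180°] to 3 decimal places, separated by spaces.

wrist centre = target − a_3·(cos φ, sin φ) = (-4.2430, 12.2422)
cos θ_2 = (167.8752−6²−8²)/(2·6·8) = 0.7070; θ_2 = -45.0059° (elbow-down)
β = atan2(12.2422,-4.2430) = 109.1157°; ψ = atan2(-5.6574,11.6563) = -25.8899°
θ_1 = β − ψ = 135.0056°
θ_3 = φ − θ_1 − θ_2 = 150.0004° (wrapped to (-180°,180°])

135.006 -45.006 150.000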